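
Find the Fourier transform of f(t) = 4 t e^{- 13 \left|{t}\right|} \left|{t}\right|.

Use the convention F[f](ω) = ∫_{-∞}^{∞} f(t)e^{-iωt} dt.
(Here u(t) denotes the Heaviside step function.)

F(ω) = \frac{16 i \omega \left(\omega^{2} - 507\right)}{\left(\omega^{2} + 169\right)^{3}}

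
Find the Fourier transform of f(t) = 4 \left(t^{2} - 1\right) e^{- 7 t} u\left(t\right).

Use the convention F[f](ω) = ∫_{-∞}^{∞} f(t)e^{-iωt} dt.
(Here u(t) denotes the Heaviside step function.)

F(ω) = \frac{4 \left(2 i \omega - \left(i \omega + 7\right)^{3} + 14\right)}{\left(i \omega + 7\right)^{4}}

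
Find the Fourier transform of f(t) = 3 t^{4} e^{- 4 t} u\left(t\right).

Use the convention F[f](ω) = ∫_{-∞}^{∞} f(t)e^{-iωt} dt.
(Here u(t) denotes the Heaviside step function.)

F(ω) = \frac{72}{\left(i \omega + 4\right)^{5}}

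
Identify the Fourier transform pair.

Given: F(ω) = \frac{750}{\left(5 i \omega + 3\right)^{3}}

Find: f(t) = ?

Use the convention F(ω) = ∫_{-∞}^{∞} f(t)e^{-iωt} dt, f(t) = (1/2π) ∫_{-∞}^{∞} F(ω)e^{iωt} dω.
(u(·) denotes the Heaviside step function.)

f(t) = 3 t^{2} e^{- \frac{3 t}{5}} u\left(t\right)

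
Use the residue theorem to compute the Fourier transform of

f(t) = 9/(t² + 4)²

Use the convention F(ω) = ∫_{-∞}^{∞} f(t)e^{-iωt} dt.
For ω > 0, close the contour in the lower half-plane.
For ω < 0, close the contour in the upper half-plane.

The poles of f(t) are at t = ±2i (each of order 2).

Let g(z) = f(z)e^{-iωz}; for large |z| the factor e^{-iωz} decays in the lower half-plane when ω > 0 and in the upper half-plane when ω < 0.

Case ω > 0 (lower half-plane, clockwise contour ⇒ F(ω) = -2πi·ΣRes):
  Res_{z = - 2 i} g(z) = \frac{9 i \left(2 \omega + 1\right) e^{- 2 \omega}}{32} (pole of order 2)
  F(ω) = -2πi·ΣRes = \frac{9 \pi \left(2 \omega + 1\right) e^{- 2 \omega}}{16}

Case ω < 0 (upper half-plane, counterclockwise contour ⇒ F(ω) = +2πi·ΣRes):
  Res_{z = 2 i} g(z) = \frac{9 i \left(2 \omega - 1\right) e^{2 \omega}}{32} (pole of order 2)
  F(ω) = 2πi·ΣRes = \frac{9 \pi \left(1 - 2 \omega\right) e^{2 \omega}}{16}

Both cases combine into a single formula in |ω|:

F(ω) = \frac{9 \pi \left(2 \left|{\omega}\right| + 1\right) e^{- 2 \left|{\omega}\right|}}{16}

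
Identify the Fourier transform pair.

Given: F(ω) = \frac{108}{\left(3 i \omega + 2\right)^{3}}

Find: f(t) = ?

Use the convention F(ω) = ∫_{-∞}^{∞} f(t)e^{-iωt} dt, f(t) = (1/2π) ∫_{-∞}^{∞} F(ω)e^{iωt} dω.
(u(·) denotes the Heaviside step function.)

f(t) = 2 t^{2} e^{- \frac{2 t}{3}} u\left(t\right)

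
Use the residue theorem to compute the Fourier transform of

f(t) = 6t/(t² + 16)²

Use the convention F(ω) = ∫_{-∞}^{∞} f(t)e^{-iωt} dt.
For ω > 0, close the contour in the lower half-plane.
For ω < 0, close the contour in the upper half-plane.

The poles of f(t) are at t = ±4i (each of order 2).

Let g(z) = f(z)e^{-iωz}; for large |z| the factor e^{-iωz} decays in the lower half-plane when ω > 0 and in the upper half-plane when ω < 0.

Case ω > 0 (lower half-plane, clockwise contour ⇒ F(ω) = -2πi·ΣRes):
  Res_{z = - 4 i} g(z) = \frac{3 \omega e^{- 4 \omega}}{8} (pole of order 2)
  F(ω) = -2πi·ΣRes = - \frac{3 i \pi \omega e^{- 4 \omega}}{4}

Case ω < 0 (upper half-plane, counterclockwise contour ⇒ F(ω) = +2πi·ΣRes):
  Res_{z = 4 i} g(z) = - \frac{3 \omega e^{4 \omega}}{8} (pole of order 2)
  F(ω) = 2πi·ΣRes = - \frac{3 i \pi \omega e^{4 \omega}}{4}

Both cases combine into a single formula in |ω|:

F(ω) = - \frac{3 i \pi \omega e^{- 4 \left|{\omega}\right|}}{4}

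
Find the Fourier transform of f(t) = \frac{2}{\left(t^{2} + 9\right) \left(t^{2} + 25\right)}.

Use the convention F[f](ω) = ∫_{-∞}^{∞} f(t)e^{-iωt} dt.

F(ω) = \frac{\pi \left(5 e^{2 \left|{\omega}\right|} - 3\right) e^{- 5 \left|{\omega}\right|}}{120}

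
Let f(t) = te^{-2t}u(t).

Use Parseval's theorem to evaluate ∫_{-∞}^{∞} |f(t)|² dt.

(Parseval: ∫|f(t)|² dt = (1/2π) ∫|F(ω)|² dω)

∫|f(t)|² dt = \frac{1}{32}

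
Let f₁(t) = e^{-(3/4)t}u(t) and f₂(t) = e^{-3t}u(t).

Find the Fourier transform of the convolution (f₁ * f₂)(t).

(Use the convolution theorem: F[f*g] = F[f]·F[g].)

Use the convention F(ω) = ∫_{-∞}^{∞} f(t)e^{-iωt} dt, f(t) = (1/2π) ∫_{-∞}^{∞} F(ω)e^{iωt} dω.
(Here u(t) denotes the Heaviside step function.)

F[f₁*f₂](ω) = \frac{4}{\left(i \omega + 3\right) \left(4 i \omega + 3\right)}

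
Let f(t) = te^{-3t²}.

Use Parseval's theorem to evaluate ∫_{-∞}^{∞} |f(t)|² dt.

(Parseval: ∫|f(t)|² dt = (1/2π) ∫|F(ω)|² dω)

∫|f(t)|² dt = \frac{\sqrt{6} \sqrt{\pi}}{72}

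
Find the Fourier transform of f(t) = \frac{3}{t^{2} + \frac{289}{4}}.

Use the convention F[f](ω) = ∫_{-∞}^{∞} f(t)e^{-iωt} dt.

F(ω) = \frac{6 \pi e^{- \frac{17 \left|{\omega}\right|}{2}}}{17}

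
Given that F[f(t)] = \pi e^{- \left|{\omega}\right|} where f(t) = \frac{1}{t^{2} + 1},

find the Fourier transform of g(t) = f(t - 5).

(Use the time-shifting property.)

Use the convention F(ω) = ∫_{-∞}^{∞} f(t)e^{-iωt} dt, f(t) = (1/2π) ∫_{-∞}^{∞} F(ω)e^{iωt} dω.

F[g](ω) = \pi e^{- 5 i \omega - \left|{\omega}\right|}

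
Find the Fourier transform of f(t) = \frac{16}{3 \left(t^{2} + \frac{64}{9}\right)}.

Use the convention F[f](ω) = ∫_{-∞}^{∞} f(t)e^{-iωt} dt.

F(ω) = 2 \pi e^{- \frac{8 \left|{\omega}\right|}{3}}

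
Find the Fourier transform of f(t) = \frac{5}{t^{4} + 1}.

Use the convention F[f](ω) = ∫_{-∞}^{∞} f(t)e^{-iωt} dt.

F(ω) = 5 \pi e^{- \frac{\sqrt{2} \left|{\omega}\right|}{2}} \sin{\left(\frac{\sqrt{2} \left|{\omega}\right|}{2} + \frac{\pi}{4} \right)}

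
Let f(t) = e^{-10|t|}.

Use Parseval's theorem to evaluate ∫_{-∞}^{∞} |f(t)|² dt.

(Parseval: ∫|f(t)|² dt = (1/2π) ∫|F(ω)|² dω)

∫|f(t)|² dt = \frac{1}{10}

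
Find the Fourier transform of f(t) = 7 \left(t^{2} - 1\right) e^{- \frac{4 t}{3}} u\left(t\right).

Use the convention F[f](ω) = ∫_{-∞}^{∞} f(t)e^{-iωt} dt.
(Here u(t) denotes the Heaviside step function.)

F(ω) = \frac{21 \left(54 i \omega - \left(3 i \omega + 4\right)^{3} + 72\right)}{\left(3 i \omega + 4\right)^{4}}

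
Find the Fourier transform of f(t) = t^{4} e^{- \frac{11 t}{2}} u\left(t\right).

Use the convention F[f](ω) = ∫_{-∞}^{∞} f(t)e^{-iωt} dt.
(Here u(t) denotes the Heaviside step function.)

F(ω) = \frac{768}{\left(2 i \omega + 11\right)^{5}}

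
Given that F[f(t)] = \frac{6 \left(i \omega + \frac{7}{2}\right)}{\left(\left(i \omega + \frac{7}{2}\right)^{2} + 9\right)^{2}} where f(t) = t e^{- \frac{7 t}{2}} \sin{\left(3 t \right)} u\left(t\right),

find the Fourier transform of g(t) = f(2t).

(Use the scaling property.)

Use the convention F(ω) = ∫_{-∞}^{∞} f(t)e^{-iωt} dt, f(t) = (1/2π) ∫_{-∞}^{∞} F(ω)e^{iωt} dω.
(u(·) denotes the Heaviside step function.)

F[g](ω) = \frac{24 \left(i \omega + 7\right)}{\left(\left(i \omega + 7\right)^{2} + 36\right)^{2}}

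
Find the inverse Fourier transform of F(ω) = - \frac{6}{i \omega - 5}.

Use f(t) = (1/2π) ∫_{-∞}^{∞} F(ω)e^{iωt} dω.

f(t) = 6 e^{5 t} u\left(- t\right)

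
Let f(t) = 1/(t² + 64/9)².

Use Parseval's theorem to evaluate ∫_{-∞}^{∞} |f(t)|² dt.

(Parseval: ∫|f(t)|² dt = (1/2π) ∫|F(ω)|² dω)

∫|f(t)|² dt = \frac{10935 \pi}{33554432}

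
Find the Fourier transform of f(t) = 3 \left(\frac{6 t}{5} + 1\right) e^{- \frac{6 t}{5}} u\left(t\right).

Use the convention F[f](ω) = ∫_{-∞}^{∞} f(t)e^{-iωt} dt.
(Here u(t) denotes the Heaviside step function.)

F(ω) = \frac{15 \left(- 5 i \omega - 12\right)}{25 \omega^{2} - 60 i \omega - 36}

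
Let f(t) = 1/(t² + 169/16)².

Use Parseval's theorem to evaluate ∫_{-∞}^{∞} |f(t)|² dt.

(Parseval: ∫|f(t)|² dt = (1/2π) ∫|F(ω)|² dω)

∫|f(t)|² dt = \frac{5120 \pi}{62748517}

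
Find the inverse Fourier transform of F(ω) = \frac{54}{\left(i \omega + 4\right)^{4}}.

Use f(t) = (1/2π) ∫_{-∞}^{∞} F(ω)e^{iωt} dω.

f(t) = 9 t^{3} e^{- 4 t} u\left(t\right)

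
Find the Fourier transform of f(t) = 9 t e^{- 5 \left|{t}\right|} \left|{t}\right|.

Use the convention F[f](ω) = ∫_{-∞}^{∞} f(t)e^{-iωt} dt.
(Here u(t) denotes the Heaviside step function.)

F(ω) = \frac{36 i \omega \left(\omega^{2} - 75\right)}{\left(\omega^{2} + 25\right)^{3}}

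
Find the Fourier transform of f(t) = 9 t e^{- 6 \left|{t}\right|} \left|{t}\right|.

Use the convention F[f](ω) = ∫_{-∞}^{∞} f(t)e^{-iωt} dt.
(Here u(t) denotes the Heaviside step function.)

F(ω) = \frac{36 i \omega \left(\omega^{2} - 108\right)}{\left(\omega^{2} + 36\right)^{3}}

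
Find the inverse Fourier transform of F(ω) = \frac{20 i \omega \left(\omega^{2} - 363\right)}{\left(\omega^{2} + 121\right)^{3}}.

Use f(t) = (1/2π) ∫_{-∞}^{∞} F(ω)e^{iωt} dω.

f(t) = 5 t e^{- 11 \left|{t}\right|} \left|{t}\right|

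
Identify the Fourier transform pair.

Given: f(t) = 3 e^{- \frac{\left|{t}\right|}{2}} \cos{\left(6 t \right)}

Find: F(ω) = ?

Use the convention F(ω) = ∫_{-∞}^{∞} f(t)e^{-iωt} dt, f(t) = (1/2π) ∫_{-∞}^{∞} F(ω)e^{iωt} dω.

F(ω) = \frac{12 \left(4 \omega^{2} + 145\right)}{16 \omega^{4} - 1144 \omega^{2} + 21025}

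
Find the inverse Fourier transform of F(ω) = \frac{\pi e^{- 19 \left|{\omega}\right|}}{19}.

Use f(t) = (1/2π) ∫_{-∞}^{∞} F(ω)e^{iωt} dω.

f(t) = \frac{1}{t^{2} + 361}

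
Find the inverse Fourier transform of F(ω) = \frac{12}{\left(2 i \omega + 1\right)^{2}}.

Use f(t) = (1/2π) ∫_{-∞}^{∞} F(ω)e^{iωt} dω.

f(t) = 3 t e^{- \frac{t}{2}} u\left(t\right)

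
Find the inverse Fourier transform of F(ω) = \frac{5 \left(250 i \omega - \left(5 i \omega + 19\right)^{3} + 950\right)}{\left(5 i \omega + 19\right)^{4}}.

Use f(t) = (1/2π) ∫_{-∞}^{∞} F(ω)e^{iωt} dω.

f(t) = \left(t^{2} - 1\right) e^{- \frac{19 t}{5}} u\left(t\right)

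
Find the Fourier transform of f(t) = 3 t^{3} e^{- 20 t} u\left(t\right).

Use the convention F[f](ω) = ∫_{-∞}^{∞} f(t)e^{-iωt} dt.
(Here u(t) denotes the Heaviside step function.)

F(ω) = \frac{18}{\left(i \omega + 20\right)^{4}}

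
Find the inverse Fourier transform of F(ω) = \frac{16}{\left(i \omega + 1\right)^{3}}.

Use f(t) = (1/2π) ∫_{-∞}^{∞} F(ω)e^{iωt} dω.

f(t) = 8 t^{2} e^{- t} u\left(t\right)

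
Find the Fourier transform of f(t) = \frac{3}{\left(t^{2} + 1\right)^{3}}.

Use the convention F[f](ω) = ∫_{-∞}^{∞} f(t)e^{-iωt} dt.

F(ω) = \frac{3 \pi \left(\omega^{2} + 3 \left|{\omega}\right| + 3\right) e^{- \left|{\omega}\right|}}{8}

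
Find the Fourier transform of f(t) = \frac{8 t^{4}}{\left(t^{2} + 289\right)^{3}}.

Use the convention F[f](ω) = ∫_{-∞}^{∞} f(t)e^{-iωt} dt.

F(ω) = \frac{\pi \left(289 \omega^{2} - 85 \left|{\omega}\right| + 3\right) e^{- 17 \left|{\omega}\right|}}{17}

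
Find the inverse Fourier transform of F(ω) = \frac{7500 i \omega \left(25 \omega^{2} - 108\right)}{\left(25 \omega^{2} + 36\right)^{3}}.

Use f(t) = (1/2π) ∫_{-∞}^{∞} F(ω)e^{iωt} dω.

f(t) = 3 t e^{- \frac{6 \left|{t}\right|}{5}} \left|{t}\right|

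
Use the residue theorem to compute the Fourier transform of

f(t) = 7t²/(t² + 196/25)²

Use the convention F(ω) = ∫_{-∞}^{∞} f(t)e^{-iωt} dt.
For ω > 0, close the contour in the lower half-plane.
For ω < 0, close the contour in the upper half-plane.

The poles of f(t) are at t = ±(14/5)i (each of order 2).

Let g(z) = f(z)e^{-iωz}; for large |z| the factor e^{-iωz} decays in the lower half-plane when ω > 0 and in the upper half-plane when ω < 0.

Case ω > 0 (lower half-plane, clockwise contour ⇒ F(ω) = -2πi·ΣRes):
  Res_{z = - \frac{14 i}{5}} g(z) = \frac{i \left(5 - 14 \omega\right) e^{- \frac{14 \omega}{5}}}{8} (pole of order 2)
  F(ω) = -2πi·ΣRes = \frac{\pi \left(5 - 14 \omega\right) e^{- \frac{14 \omega}{5}}}{4}

Case ω < 0 (upper half-plane, counterclockwise contour ⇒ F(ω) = +2πi·ΣRes):
  Res_{z = \frac{14 i}{5}} g(z) = \frac{i \left(- 14 \omega - 5\right) e^{\frac{14 \omega}{5}}}{8} (pole of order 2)
  F(ω) = 2πi·ΣRes = \frac{\pi \left(14 \omega + 5\right) e^{\frac{14 \omega}{5}}}{4}

Both cases combine into a single formula in |ω|:

F(ω) = \frac{\pi \left(5 - 14 \left|{\omega}\right|\right) e^{- \frac{14 \left|{\omega}\right|}{5}}}{4}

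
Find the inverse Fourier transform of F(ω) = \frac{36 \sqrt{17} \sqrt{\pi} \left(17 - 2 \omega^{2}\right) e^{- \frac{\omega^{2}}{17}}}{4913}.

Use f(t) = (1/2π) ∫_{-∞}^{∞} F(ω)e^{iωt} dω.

f(t) = 9 t^{2} e^{- \frac{17 t^{2}}{4}}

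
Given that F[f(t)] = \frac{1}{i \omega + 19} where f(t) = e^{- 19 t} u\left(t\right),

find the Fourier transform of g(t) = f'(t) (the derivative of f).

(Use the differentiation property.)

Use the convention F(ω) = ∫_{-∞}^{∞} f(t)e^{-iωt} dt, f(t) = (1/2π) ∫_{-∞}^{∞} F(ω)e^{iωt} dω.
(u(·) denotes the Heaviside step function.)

F[g](ω) = \frac{\omega}{\omega - 19 i}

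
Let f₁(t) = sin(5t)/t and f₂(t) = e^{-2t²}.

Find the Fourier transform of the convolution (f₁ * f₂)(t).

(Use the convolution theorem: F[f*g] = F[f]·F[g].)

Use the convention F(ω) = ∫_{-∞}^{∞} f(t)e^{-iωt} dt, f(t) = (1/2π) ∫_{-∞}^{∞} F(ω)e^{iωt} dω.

F[f₁*f₂](ω) = \begin{cases} \frac{\sqrt{2} \pi^{\frac{3}{2}} e^{- \frac{\omega^{2}}{8}}}{2} & \text{for}\: \omega > -5 \wedge \omega < 5 \\0 & \text{otherwise} \end{cases}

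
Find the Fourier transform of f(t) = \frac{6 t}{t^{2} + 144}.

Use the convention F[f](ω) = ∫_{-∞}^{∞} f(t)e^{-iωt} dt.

F(ω) = - 6 i \pi e^{- 12 \left|{\omega}\right|} \operatorname{sign}{\left(\omega \right)}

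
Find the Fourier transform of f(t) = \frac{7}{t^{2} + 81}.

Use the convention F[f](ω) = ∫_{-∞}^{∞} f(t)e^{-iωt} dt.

F(ω) = \frac{7 \pi e^{- 9 \left|{\omega}\right|}}{9}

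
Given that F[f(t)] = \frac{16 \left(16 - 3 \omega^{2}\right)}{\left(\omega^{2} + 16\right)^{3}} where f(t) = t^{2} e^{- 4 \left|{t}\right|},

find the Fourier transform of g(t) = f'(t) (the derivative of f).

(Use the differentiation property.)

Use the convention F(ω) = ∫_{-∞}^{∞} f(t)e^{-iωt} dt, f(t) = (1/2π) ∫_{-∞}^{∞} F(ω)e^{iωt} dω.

F[g](ω) = - \frac{16 i \omega \left(3 \omega^{2} - 16\right)}{\left(\omega^{2} + 16\right)^{3}}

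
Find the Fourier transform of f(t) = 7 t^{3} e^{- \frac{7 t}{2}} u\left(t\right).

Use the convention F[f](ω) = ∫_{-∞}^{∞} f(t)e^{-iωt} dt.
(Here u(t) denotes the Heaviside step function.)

F(ω) = \frac{672}{\left(2 i \omega + 7\right)^{4}}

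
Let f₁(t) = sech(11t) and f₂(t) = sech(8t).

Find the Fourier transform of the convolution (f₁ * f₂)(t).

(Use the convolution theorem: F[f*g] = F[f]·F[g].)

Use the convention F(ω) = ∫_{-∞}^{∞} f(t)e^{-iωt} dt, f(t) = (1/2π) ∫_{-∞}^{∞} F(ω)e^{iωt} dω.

F[f₁*f₂](ω) = \frac{\pi^{2}}{88 \cosh{\left(\frac{\pi \omega}{22} \right)} \cosh{\left(\frac{\pi \omega}{16} \right)}}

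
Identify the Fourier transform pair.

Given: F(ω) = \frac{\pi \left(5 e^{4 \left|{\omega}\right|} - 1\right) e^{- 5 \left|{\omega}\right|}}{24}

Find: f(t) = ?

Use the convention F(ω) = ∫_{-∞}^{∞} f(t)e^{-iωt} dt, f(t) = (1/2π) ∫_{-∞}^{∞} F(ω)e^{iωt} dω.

f(t) = \frac{5}{\left(t^{2} + 1\right) \left(t^{2} + 25\right)}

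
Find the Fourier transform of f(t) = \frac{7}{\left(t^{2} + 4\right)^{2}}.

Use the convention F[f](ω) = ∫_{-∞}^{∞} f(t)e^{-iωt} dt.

F(ω) = \frac{7 \pi \left(2 \left|{\omega}\right| + 1\right) e^{- 2 \left|{\omega}\right|}}{16}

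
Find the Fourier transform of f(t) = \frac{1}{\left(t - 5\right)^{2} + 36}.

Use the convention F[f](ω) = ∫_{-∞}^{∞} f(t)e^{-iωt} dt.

F(ω) = \frac{\pi e^{- 5 i \omega - 6 \left|{\omega}\right|}}{6}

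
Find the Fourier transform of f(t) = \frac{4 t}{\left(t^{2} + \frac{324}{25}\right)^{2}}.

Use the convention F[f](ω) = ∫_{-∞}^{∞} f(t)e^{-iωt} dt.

F(ω) = - \frac{5 i \pi \omega e^{- \frac{18 \left|{\omega}\right|}{5}}}{9}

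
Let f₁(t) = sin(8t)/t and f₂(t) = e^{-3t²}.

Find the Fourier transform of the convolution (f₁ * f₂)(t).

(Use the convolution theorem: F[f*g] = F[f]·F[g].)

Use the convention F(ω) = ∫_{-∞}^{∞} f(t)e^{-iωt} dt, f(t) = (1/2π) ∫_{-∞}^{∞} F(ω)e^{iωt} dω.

F[f₁*f₂](ω) = \begin{cases} \frac{\sqrt{3} \pi^{\frac{3}{2}} e^{- \frac{\omega^{2}}{12}}}{3} & \text{for}\: \omega > -8 \wedge \omega < 8 \\0 & \text{otherwise} \end{cases}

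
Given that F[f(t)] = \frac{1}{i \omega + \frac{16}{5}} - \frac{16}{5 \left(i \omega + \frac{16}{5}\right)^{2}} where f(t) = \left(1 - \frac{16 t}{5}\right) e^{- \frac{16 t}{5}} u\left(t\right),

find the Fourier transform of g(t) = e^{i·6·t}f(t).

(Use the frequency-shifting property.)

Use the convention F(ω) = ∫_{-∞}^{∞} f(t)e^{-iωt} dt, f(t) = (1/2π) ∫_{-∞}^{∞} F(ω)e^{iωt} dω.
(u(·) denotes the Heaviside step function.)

F[g](ω) = \frac{25 i \left(6 - \omega\right)}{25 \omega^{2} - 20 \omega \left(15 + 8 i\right) + 644 + 960 i}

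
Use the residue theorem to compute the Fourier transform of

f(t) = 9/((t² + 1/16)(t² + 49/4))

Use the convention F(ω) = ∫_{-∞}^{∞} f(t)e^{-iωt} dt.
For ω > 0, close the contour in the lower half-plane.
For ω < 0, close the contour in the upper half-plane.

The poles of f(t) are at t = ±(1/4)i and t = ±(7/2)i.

Let g(z) = f(z)e^{-iωz}; for large |z| the factor e^{-iωz} decays in the lower half-plane when ω > 0 and in the upper half-plane when ω < 0.

Case ω > 0 (lower half-plane, clockwise contour ⇒ F(ω) = -2πi·ΣRes):
  Res_{z = - \frac{i}{4}} g(z) = \frac{96 i e^{- \frac{\omega}{4}}}{65}
  Res_{z = - \frac{7 i}{2}} g(z) = - \frac{48 i e^{- \frac{7 \omega}{2}}}{455}
  F(ω) = -2πi·ΣRes = - \frac{96 \pi e^{- \frac{7 \omega}{2}}}{455} + \frac{192 \pi e^{- \frac{\omega}{4}}}{65}

Case ω < 0 (upper half-plane, counterclockwise contour ⇒ F(ω) = +2πi·ΣRes):
  Res_{z = \frac{i}{4}} g(z) = - \frac{96 i e^{\frac{\omega}{4}}}{65}
  Res_{z = \frac{7 i}{2}} g(z) = \frac{48 i e^{\frac{7 \omega}{2}}}{455}
  F(ω) = 2πi·ΣRes = \frac{96 \pi \left(14 e^{\frac{\omega}{4}} - e^{\frac{7 \omega}{2}}\right)}{455}

Both cases combine into a single formula in |ω|:

F(ω) = - \frac{96 \pi e^{- \frac{7 \left|{\omega}\right|}{2}}}{455} + \frac{192 \pi e^{- \frac{\left|{\omega}\right|}{4}}}{65}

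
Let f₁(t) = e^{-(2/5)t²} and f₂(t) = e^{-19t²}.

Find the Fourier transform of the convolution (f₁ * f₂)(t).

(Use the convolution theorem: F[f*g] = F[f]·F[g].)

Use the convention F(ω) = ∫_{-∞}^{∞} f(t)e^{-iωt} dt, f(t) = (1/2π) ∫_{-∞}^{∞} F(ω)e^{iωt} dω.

F[f₁*f₂](ω) = \frac{\sqrt{190} \pi e^{- \frac{97 \omega^{2}}{152}}}{38}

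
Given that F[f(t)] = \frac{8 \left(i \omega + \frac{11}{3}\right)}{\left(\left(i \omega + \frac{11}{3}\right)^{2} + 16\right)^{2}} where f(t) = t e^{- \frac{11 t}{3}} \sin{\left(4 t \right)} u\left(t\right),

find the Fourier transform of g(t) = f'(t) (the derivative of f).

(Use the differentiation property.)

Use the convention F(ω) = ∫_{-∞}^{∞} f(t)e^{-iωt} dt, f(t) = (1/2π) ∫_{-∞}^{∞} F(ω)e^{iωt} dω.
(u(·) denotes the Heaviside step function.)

F[g](ω) = \frac{216 i \omega \left(3 i \omega + 11\right)}{\left(\left(3 i \omega + 11\right)^{2} + 144\right)^{2}}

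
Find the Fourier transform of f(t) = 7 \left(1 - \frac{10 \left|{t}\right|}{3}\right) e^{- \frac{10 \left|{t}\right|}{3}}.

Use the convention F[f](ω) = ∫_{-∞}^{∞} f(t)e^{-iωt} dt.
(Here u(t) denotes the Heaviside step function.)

F(ω) = \frac{7560 \omega^{2}}{\left(9 \omega^{2} + 100\right)^{2}}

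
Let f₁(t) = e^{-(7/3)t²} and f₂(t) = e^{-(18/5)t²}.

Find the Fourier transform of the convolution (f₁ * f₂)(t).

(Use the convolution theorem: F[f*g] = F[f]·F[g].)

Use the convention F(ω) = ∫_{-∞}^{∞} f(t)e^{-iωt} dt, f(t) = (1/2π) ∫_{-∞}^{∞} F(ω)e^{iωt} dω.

F[f₁*f₂](ω) = \frac{\sqrt{210} \pi e^{- \frac{89 \omega^{2}}{504}}}{42}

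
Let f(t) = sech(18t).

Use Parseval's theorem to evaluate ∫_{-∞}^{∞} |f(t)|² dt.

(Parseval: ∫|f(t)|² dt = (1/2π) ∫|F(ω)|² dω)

∫|f(t)|² dt = \frac{1}{9}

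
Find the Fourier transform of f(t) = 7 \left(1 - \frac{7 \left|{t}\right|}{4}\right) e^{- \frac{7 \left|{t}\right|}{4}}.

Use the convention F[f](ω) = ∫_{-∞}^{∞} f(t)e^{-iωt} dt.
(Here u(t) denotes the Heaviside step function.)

F(ω) = \frac{12544 \omega^{2}}{\left(16 \omega^{2} + 49\right)^{2}}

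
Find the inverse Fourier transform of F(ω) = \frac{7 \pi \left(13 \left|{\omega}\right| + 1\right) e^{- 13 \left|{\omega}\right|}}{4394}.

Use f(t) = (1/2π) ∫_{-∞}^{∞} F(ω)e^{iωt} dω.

f(t) = \frac{7}{\left(t^{2} + 169\right)^{2}}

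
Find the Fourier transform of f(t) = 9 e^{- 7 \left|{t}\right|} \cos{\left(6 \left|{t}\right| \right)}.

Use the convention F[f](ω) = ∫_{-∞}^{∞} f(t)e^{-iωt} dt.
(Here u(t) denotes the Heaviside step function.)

F(ω) = \frac{126 \left(\omega^{2} + 85\right)}{\omega^{4} + 26 \omega^{2} + 7225}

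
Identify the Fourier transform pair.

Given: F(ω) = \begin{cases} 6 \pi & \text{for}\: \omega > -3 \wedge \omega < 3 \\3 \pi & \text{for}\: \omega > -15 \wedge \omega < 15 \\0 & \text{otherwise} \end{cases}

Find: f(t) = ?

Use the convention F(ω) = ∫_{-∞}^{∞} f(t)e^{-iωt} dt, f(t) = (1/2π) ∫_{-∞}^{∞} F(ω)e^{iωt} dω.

f(t) = \frac{6 \sin{\left(9 t \right)} \cos{\left(6 t \right)}}{t}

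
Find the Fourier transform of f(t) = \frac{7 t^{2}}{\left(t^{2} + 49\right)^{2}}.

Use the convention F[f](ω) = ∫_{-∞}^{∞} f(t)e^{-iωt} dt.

F(ω) = \frac{\pi \left(1 - 7 \left|{\omega}\right|\right) e^{- 7 \left|{\omega}\right|}}{2}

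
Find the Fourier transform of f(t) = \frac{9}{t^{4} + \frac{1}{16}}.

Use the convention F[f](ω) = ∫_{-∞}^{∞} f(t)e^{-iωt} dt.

F(ω) = 72 \pi e^{- \frac{\sqrt{2} \left|{\omega}\right|}{4}} \sin{\left(\frac{\sqrt{2} \left|{\omega}\right|}{4} + \frac{\pi}{4} \right)}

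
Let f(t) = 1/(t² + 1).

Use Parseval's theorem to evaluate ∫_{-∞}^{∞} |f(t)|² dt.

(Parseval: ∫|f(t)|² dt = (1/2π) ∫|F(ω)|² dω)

∫|f(t)|² dt = \frac{\pi}{2}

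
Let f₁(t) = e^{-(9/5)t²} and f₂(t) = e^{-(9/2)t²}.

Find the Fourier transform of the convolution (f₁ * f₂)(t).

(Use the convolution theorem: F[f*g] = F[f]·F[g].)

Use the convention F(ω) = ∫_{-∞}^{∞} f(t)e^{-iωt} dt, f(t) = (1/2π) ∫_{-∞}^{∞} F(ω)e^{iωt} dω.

F[f₁*f₂](ω) = \frac{\sqrt{10} \pi e^{- \frac{7 \omega^{2}}{36}}}{9}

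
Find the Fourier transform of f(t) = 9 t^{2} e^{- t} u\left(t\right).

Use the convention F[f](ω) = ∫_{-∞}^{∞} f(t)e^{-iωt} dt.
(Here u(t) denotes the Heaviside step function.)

F(ω) = \frac{18}{\left(i \omega + 1\right)^{3}}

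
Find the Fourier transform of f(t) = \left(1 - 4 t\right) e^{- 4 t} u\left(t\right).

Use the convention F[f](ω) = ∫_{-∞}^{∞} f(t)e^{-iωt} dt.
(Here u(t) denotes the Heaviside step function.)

F(ω) = \frac{i \omega}{- \omega^{2} + 8 i \omega + 16}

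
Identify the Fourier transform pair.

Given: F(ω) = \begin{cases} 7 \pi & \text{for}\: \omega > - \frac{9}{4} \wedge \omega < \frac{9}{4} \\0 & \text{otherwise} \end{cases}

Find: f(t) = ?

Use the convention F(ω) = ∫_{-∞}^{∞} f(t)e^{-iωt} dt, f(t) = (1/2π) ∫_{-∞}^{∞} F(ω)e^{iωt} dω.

f(t) = \frac{7 \sin{\left(\frac{9 t}{4} \right)}}{t}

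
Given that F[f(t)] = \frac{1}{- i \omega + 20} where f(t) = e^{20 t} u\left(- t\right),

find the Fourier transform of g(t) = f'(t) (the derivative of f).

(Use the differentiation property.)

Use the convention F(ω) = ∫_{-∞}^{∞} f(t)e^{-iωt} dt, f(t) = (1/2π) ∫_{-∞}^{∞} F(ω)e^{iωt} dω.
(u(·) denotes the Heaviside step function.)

F[g](ω) = - \frac{\omega}{\omega + 20 i}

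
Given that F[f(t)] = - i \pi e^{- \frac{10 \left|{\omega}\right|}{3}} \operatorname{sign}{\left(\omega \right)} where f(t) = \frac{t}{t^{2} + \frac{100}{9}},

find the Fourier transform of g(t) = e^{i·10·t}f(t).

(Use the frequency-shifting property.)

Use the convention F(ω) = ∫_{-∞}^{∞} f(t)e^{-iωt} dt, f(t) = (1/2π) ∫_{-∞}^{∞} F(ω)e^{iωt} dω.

F[g](ω) = - i \pi e^{- \frac{10 \left|{\omega - 10}\right|}{3}} \operatorname{sign}{\left(\omega - 10 \right)}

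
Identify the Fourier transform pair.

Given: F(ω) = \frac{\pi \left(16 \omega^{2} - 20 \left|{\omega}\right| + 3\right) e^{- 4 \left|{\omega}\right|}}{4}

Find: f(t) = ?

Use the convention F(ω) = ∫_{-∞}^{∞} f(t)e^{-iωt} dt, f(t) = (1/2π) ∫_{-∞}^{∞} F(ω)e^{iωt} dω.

f(t) = \frac{8 t^{4}}{\left(t^{2} + 16\right)^{3}}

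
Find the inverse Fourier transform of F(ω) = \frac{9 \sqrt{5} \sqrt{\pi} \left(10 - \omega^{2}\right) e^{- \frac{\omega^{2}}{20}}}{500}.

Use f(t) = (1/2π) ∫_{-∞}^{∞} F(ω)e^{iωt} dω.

f(t) = 9 t^{2} e^{- 5 t^{2}}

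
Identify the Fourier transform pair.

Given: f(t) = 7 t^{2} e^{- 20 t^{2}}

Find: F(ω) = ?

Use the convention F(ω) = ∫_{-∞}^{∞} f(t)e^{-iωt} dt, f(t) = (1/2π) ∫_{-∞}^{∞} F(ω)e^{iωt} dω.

F(ω) = \frac{7 \sqrt{5} \sqrt{\pi} \left(40 - \omega^{2}\right) e^{- \frac{\omega^{2}}{80}}}{16000}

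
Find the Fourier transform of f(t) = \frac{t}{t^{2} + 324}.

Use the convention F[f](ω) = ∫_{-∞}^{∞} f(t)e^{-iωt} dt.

F(ω) = - i \pi e^{- 18 \left|{\omega}\right|} \operatorname{sign}{\left(\omega \right)}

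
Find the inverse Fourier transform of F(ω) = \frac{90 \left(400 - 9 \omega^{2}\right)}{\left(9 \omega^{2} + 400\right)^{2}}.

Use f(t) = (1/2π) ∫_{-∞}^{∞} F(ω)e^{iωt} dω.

f(t) = 5 e^{- \frac{20 \left|{t}\right|}{3}} \left|{t}\right|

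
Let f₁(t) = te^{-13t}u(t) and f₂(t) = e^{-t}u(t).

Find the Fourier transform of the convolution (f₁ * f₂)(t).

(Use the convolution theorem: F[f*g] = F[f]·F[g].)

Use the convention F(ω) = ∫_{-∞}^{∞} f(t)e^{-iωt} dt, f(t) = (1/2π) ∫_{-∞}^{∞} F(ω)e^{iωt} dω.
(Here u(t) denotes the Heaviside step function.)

F[f₁*f₂](ω) = \frac{1}{\left(i \omega + 1\right) \left(i \omega + 13\right)^{2}}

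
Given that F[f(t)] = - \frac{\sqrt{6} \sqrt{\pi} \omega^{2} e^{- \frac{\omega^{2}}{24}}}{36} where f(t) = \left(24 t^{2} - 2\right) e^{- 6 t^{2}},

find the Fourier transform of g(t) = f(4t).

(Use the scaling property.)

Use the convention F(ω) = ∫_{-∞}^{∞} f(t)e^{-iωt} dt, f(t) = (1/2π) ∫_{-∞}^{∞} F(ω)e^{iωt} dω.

F[g](ω) = - \frac{\sqrt{6} \sqrt{\pi} \omega^{2} e^{- \frac{\omega^{2}}{384}}}{2304}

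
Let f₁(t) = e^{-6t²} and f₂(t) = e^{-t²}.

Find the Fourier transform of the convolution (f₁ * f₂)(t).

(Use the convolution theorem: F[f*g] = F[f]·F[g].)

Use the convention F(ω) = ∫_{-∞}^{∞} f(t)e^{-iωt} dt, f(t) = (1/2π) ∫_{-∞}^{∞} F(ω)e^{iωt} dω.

F[f₁*f₂](ω) = \frac{\sqrt{6} \pi e^{- \frac{7 \omega^{2}}{24}}}{6}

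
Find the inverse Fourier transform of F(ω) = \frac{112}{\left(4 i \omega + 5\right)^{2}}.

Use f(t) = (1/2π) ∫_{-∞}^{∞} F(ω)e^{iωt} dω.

f(t) = 7 t e^{- \frac{5 t}{4}} u\left(t\right)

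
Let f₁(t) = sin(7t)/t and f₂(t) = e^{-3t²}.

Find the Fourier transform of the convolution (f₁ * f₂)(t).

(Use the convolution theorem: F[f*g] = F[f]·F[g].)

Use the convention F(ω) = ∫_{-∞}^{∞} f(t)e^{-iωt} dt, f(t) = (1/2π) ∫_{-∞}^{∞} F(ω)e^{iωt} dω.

F[f₁*f₂](ω) = \begin{cases} \frac{\sqrt{3} \pi^{\frac{3}{2}} e^{- \frac{\omega^{2}}{12}}}{3} & \text{for}\: \omega > -7 \wedge \omega < 7 \\0 & \text{otherwise} \end{cases}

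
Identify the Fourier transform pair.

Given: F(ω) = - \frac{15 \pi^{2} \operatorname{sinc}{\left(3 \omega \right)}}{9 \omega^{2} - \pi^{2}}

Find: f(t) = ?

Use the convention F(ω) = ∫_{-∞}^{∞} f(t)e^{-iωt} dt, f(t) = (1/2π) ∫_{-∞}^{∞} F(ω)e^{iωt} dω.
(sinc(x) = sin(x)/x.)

f(t) = 5 \left(\begin{cases} \cos^{2}{\left(\frac{\pi t}{6} \right)} & \text{for}\: \left|{t}\right| < 3 \\0 & \text{otherwise} \end{cases}\right)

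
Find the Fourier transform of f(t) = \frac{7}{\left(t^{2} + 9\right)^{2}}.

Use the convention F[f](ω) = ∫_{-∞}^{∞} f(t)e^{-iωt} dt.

F(ω) = \frac{7 \pi \left(3 \left|{\omega}\right| + 1\right) e^{- 3 \left|{\omega}\right|}}{54}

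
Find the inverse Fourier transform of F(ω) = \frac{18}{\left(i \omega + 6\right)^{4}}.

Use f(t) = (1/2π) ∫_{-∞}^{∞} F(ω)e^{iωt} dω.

f(t) = 3 t^{3} e^{- 6 t} u\left(t\right)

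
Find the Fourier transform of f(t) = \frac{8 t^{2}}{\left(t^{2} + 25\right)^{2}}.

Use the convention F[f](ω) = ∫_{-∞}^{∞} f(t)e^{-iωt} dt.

F(ω) = \frac{4 \pi \left(1 - 5 \left|{\omega}\right|\right) e^{- 5 \left|{\omega}\right|}}{5}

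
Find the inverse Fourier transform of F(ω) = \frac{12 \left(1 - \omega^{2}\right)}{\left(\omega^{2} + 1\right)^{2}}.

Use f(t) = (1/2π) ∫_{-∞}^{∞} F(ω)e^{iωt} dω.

f(t) = 6 e^{- \left|{t}\right|} \left|{t}\right|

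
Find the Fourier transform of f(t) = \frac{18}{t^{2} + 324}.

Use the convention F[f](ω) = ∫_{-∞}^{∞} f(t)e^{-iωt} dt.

F(ω) = \pi e^{- 18 \left|{\omega}\right|}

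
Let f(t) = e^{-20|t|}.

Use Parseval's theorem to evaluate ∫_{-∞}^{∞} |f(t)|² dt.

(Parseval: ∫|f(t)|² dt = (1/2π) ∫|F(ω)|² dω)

∫|f(t)|² dt = \frac{1}{20}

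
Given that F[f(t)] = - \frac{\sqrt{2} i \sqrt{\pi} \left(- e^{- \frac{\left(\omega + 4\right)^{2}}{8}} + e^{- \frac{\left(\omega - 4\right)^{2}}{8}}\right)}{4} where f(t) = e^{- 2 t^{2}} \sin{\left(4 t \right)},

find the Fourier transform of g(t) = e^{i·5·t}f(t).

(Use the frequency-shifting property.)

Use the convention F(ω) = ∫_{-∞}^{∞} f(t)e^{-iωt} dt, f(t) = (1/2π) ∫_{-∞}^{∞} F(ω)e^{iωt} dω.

F[g](ω) = \frac{\sqrt{2} i \sqrt{\pi} \left(- e^{2 \omega} + e^{10}\right) e^{- \frac{\omega^{2}}{8} + \frac{\omega}{4} - \frac{81}{8}}}{4}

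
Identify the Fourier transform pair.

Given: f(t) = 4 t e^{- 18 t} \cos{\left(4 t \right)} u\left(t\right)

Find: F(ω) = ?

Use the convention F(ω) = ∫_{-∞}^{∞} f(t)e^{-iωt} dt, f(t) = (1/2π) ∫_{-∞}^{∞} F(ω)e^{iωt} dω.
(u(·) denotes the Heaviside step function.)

F(ω) = \frac{4 \left(\left(i \omega + 18\right)^{2} - 16\right)}{\left(\left(i \omega + 18\right)^{2} + 16\right)^{2}}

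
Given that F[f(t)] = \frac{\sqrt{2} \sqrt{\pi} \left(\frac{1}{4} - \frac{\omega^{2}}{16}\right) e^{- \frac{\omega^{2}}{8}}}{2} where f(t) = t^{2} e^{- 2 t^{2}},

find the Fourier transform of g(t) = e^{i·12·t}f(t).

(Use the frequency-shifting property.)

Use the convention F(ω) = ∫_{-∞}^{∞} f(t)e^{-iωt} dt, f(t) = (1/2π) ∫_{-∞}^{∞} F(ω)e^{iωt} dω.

F[g](ω) = \frac{\sqrt{2} \sqrt{\pi} \left(4 - \left(\omega - 12\right)^{2}\right) e^{- \frac{\left(\omega - 12\right)^{2}}{8}}}{32}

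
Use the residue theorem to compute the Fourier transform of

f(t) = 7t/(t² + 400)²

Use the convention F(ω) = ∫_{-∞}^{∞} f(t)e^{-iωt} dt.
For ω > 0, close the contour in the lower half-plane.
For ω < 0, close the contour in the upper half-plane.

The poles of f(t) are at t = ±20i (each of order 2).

Let g(z) = f(z)e^{-iωz}; for large |z| the factor e^{-iωz} decays in the lower half-plane when ω > 0 and in the upper half-plane when ω < 0.

Case ω > 0 (lower half-plane, clockwise contour ⇒ F(ω) = -2πi·ΣRes):
  Res_{z = - 20 i} g(z) = \frac{7 \omega e^{- 20 \omega}}{80} (pole of order 2)
  F(ω) = -2πi·ΣRes = - \frac{7 i \pi \omega e^{- 20 \omega}}{40}

Case ω < 0 (upper half-plane, counterclockwise contour ⇒ F(ω) = +2πi·ΣRes):
  Res_{z = 20 i} g(z) = - \frac{7 \omega e^{20 \omega}}{80} (pole of order 2)
  F(ω) = 2πi·ΣRes = - \frac{7 i \pi \omega e^{20 \omega}}{40}

Both cases combine into a single formula in |ω|:

F(ω) = - \frac{7 i \pi \omega e^{- 20 \left|{\omega}\right|}}{40}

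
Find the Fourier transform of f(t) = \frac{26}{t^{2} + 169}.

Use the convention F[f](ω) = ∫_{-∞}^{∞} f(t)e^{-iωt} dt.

F(ω) = 2 \pi e^{- 13 \left|{\omega}\right|}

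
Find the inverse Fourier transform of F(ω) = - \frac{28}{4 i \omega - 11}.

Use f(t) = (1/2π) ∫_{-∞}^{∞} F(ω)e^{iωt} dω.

f(t) = 7 e^{\frac{11 t}{4}} u\left(- t\right)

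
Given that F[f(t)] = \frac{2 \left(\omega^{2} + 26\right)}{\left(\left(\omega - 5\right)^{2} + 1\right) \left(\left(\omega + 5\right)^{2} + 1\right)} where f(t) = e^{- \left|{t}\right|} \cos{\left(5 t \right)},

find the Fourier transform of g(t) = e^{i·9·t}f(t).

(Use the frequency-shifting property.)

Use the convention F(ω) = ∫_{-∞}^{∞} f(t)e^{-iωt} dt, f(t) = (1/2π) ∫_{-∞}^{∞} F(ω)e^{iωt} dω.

F[g](ω) = \frac{2 \left(\left(\omega - 9\right)^{2} + 26\right)}{\left(\left(\omega - 14\right)^{2} + 1\right) \left(\left(\omega - 4\right)^{2} + 1\right)}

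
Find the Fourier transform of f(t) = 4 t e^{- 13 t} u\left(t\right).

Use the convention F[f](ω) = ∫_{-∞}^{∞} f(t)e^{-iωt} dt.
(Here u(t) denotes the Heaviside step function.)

F(ω) = \frac{4}{\left(i \omega + 13\right)^{2}}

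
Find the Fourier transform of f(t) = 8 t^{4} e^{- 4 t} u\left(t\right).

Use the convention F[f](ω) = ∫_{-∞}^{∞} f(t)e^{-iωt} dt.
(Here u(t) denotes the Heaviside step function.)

F(ω) = \frac{192}{\left(i \omega + 4\right)^{5}}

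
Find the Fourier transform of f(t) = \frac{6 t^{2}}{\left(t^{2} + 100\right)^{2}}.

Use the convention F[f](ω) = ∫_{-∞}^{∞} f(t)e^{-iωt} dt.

F(ω) = \frac{3 \pi \left(1 - 10 \left|{\omega}\right|\right) e^{- 10 \left|{\omega}\right|}}{10}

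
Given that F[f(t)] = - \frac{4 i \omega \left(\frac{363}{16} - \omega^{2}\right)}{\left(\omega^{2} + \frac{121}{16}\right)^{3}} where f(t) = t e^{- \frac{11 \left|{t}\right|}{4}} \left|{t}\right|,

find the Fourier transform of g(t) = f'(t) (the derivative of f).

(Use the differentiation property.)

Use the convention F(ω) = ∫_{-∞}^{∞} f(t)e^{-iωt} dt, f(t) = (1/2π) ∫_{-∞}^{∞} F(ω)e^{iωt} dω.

F[g](ω) = \frac{\omega^{2} \left(371712 - 16384 \omega^{2}\right)}{\left(16 \omega^{2} + 121\right)^{3}}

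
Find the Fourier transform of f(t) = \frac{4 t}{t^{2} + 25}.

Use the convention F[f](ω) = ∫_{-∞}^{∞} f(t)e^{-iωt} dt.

F(ω) = - 4 i \pi e^{- 5 \left|{\omega}\right|} \operatorname{sign}{\left(\omega \right)}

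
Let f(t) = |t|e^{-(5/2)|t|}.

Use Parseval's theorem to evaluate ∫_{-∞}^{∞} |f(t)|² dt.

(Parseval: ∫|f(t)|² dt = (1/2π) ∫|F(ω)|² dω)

∫|f(t)|² dt = \frac{4}{125}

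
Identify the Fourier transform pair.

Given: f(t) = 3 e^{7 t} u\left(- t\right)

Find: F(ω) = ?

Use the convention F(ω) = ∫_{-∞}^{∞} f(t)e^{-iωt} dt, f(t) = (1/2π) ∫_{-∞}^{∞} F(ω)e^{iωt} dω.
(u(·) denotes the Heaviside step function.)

F(ω) = - \frac{3}{i \omega - 7}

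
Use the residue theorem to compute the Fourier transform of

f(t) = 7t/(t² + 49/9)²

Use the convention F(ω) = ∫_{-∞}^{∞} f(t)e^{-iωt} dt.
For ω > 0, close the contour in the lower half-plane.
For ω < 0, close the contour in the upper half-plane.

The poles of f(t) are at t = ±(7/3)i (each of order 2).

Let g(z) = f(z)e^{-iωz}; for large |z| the factor e^{-iωz} decays in the lower half-plane when ω > 0 and in the upper half-plane when ω < 0.

Case ω > 0 (lower half-plane, clockwise contour ⇒ F(ω) = -2πi·ΣRes):
  Res_{z = - \frac{7 i}{3}} g(z) = \frac{3 \omega e^{- \frac{7 \omega}{3}}}{4} (pole of order 2)
  F(ω) = -2πi·ΣRes = - \frac{3 i \pi \omega e^{- \frac{7 \omega}{3}}}{2}

Case ω < 0 (upper half-plane, counterclockwise contour ⇒ F(ω) = +2πi·ΣRes):
  Res_{z = \frac{7 i}{3}} g(z) = - \frac{3 \omega e^{\frac{7 \omega}{3}}}{4} (pole of order 2)
  F(ω) = 2πi·ΣRes = - \frac{3 i \pi \omega e^{\frac{7 \omega}{3}}}{2}

Both cases combine into a single formula in |ω|:

F(ω) = - \frac{3 i \pi \omega e^{- \frac{7 \left|{\omega}\right|}{3}}}{2}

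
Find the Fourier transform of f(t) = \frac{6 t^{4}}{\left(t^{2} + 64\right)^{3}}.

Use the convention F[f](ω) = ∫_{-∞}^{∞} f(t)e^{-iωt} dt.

F(ω) = \frac{3 \pi \left(64 \omega^{2} - 40 \left|{\omega}\right| + 3\right) e^{- 8 \left|{\omega}\right|}}{32}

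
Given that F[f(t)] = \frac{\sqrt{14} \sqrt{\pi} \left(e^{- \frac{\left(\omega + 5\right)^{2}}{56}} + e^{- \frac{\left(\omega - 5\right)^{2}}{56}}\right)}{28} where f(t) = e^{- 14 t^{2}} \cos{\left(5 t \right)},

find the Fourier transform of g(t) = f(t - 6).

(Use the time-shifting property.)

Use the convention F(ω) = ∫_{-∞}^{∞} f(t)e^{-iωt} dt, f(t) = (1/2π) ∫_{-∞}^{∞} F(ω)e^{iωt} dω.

F[g](ω) = \frac{\sqrt{14} \sqrt{\pi} \left(e^{\frac{5 \omega}{14}} + 1\right) e^{- \frac{\omega^{2}}{56} - \frac{5 \omega}{28} - 6 i \omega - \frac{25}{56}}}{28}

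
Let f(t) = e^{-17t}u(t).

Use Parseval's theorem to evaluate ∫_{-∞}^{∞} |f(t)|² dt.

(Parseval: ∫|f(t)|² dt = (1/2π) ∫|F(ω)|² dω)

∫|f(t)|² dt = \frac{1}{34}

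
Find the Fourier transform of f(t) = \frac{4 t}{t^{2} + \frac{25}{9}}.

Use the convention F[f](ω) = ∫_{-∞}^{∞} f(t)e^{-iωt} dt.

F(ω) = - 4 i \pi e^{- \frac{5 \left|{\omega}\right|}{3}} \operatorname{sign}{\left(\omega \right)}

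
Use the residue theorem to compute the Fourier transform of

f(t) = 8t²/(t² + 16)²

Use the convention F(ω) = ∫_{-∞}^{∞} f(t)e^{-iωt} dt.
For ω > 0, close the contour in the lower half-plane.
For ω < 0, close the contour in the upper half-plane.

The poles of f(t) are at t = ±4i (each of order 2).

Let g(z) = f(z)e^{-iωz}; for large |z| the factor e^{-iωz} decays in the lower half-plane when ω > 0 and in the upper half-plane when ω < 0.

Case ω > 0 (lower half-plane, clockwise contour ⇒ F(ω) = -2πi·ΣRes):
  Res_{z = - 4 i} g(z) = \frac{i \left(1 - 4 \omega\right) e^{- 4 \omega}}{2} (pole of order 2)
  F(ω) = -2πi·ΣRes = \pi \left(1 - 4 \omega\right) e^{- 4 \omega}

Case ω < 0 (upper half-plane, counterclockwise contour ⇒ F(ω) = +2πi·ΣRes):
  Res_{z = 4 i} g(z) = \frac{i \left(- 4 \omega - 1\right) e^{4 \omega}}{2} (pole of order 2)
  F(ω) = 2πi·ΣRes = \pi \left(4 \omega + 1\right) e^{4 \omega}

Both cases combine into a single formula in |ω|:

F(ω) = \pi \left(1 - 4 \left|{\omega}\right|\right) e^{- 4 \left|{\omega}\right|}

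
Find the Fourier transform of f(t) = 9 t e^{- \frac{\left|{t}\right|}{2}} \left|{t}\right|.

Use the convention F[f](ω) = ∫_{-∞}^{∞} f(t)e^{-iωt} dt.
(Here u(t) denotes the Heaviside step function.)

F(ω) = \frac{576 i \omega \left(4 \omega^{2} - 3\right)}{\left(4 \omega^{2} + 1\right)^{3}}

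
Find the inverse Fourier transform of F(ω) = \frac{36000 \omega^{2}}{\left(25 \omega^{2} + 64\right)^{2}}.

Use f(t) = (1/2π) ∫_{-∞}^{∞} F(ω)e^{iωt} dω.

f(t) = 9 \left(1 - \frac{8 \left|{t}\right|}{5}\right) e^{- \frac{8 \left|{t}\right|}{5}}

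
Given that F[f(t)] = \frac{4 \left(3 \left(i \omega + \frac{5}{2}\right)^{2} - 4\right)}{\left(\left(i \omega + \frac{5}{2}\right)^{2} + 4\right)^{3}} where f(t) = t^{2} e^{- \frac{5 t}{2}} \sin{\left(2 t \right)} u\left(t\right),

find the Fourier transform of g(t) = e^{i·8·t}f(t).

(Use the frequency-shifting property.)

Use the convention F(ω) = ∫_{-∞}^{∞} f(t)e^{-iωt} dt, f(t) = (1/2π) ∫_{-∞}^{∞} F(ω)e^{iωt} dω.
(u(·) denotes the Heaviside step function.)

F[g](ω) = \frac{64 \left(3 \left(2 i \left(\omega - 8\right) + 5\right)^{2} - 16\right)}{\left(\left(2 i \left(\omega - 8\right) + 5\right)^{2} + 16\right)^{3}}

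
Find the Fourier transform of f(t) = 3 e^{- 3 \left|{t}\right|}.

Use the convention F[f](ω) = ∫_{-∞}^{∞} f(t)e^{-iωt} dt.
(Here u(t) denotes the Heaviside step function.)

F(ω) = \frac{18}{\omega^{2} + 9}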